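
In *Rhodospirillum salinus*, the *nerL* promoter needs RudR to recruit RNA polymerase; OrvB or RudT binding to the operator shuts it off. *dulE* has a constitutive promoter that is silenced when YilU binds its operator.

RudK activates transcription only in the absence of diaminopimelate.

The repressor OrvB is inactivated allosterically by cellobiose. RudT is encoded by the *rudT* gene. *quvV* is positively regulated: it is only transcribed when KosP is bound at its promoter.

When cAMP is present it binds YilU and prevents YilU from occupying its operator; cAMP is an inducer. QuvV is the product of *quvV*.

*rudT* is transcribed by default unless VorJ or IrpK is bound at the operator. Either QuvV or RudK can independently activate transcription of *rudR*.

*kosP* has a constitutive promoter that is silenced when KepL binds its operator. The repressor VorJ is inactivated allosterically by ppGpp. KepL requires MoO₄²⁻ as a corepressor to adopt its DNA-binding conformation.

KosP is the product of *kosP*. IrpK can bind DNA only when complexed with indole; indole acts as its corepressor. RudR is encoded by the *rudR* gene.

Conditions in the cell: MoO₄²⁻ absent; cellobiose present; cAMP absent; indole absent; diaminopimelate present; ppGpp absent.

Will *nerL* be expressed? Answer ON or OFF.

Cellobiose is present, so OrvB is inactive.
ppGpp is absent, so VorJ is active.
Indole is absent, so IrpK is inactive.
With repressor VorJ bound, *rudT* is not transcribed.
So RudT is not produced.
MoO₄²⁻ is absent, so KepL is inactive.
With no repressor bound, *kosP* is transcribed.
So KosP is produced and active.
No repressor is bound and KosP is active, so *quvV* is transcribed.
So QuvV is produced and active.
Diaminopimelate is present, so RudK is inactive.
Activator QuvV is present, so *rudR* is transcribed.
So RudR is produced and active.
No repressor is bound and RudR is active, so *nerL* is transcribed.

ON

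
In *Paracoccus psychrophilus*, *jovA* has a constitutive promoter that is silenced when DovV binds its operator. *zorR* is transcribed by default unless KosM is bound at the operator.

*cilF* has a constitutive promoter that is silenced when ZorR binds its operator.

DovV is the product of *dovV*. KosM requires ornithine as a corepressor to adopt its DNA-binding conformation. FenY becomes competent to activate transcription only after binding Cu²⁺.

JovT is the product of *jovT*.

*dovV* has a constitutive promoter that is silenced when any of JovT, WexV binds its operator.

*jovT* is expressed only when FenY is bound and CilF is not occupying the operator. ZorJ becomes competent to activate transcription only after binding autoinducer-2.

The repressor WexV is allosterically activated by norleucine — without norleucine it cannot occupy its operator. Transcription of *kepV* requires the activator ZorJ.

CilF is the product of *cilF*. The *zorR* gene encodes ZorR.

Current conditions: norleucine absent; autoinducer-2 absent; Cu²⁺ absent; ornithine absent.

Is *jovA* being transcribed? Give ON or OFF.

Ornithine is absent, so KosM is inactive.
With no repressor bound, *zorR* is transcribed.
So ZorR is produced and active.
With repressor ZorR bound, *cilF* is not transcribed.
So CilF is not produced.
Cu²⁺ is absent, so FenY is inactive.
Required activator FenY is absent, so *jovT* is not transcribed.
So JovT is not produced.
Norleucine is absent, so WexV is inactive.
With no repressor bound, *dovV* is transcribed.
So DovV is produced and active.
With repressor DovV bound, *jovA* is not transcribed.

OFF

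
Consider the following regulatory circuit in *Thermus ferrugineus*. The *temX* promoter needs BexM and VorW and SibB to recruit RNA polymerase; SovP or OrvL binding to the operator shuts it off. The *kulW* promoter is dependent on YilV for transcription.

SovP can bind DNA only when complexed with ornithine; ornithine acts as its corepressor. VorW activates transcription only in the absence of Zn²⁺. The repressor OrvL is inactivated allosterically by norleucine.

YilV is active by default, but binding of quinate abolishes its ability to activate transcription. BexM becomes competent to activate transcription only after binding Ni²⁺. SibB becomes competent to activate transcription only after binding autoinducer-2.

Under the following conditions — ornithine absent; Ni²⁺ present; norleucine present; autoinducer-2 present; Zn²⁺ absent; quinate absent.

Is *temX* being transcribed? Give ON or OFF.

ON

Ni²⁺ is present, so BexM is active.
Ornithine is absent, so SovP is inactive.
Zn²⁺ is absent, so VorW is active.
Autoinducer-2 is present, so SibB is active.
Norleucine is present, so OrvL is inactive.
No repressor is bound and BexM and VorW and SibB are active, so *temX* is transcribed.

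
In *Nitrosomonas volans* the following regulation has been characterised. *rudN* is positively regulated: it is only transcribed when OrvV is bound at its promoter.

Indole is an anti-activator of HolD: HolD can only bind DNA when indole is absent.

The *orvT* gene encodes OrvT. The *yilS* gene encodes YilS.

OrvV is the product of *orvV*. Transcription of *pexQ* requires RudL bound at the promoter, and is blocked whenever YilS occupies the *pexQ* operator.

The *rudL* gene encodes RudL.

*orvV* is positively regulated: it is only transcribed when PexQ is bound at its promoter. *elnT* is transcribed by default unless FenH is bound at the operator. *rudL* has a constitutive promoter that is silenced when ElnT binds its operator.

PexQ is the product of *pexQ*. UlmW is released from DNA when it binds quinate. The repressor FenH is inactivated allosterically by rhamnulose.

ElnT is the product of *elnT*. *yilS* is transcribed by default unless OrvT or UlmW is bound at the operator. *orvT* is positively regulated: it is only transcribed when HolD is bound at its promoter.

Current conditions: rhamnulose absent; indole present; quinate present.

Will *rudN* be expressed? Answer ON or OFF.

Rhamnulose is absent, so FenH is active.
With repressor FenH bound, *elnT* is not transcribed.
So ElnT is not produced.
With no repressor bound, *rudL* is transcribed.
So RudL is produced and active.
Indole is present, so HolD is inactive.
Required activator HolD is absent, so *orvT* is not transcribed.
So OrvT is not produced.
Quinate is present, so UlmW is inactive.
With no repressor bound, *yilS* is transcribed.
So YilS is produced and active.
With repressor YilS bound, *pexQ* is not transcribed.
So PexQ is not produced.
Required activator PexQ is absent, so *orvV* is not transcribed.
So OrvV is not produced.
Required activator OrvV is absent, so *rudN* is not transcribed.

OFF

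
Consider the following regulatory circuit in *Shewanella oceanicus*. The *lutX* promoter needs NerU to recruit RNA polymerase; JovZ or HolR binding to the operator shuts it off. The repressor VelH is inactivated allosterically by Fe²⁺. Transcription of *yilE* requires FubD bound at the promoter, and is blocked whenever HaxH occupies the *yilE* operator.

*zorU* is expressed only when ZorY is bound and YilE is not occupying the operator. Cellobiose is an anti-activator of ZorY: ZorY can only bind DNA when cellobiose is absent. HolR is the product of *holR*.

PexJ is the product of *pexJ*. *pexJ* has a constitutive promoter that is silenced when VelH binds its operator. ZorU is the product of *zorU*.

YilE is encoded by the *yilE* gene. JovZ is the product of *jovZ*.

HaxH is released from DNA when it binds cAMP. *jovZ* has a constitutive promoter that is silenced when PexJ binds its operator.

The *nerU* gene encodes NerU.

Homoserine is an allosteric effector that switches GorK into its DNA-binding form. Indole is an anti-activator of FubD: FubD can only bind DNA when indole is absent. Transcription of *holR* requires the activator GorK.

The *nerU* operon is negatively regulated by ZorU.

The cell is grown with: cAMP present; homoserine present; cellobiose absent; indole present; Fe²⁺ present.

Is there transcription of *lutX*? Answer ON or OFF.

Fe²⁺ is present, so VelH is inactive.
With no repressor bound, *pexJ* is transcribed.
So PexJ is produced and active.
With repressor PexJ bound, *jovZ* is not transcribed.
So JovZ is not produced.
Homoserine is present, so GorK is active.
No repressor is bound and GorK is active, so *holR* is transcribed.
So HolR is produced and active.
cAMP is present, so HaxH is inactive.
Indole is present, so FubD is inactive.
Required activator FubD is absent, so *yilE* is not transcribed.
So YilE is not produced.
Cellobiose is absent, so ZorY is active.
No repressor is bound and ZorY is active, so *zorU* is transcribed.
So ZorU is produced and active.
With repressor ZorU bound, *nerU* is not transcribed.
So NerU is not produced.
With repressor HolR bound, *lutX* is not transcribed.

OFF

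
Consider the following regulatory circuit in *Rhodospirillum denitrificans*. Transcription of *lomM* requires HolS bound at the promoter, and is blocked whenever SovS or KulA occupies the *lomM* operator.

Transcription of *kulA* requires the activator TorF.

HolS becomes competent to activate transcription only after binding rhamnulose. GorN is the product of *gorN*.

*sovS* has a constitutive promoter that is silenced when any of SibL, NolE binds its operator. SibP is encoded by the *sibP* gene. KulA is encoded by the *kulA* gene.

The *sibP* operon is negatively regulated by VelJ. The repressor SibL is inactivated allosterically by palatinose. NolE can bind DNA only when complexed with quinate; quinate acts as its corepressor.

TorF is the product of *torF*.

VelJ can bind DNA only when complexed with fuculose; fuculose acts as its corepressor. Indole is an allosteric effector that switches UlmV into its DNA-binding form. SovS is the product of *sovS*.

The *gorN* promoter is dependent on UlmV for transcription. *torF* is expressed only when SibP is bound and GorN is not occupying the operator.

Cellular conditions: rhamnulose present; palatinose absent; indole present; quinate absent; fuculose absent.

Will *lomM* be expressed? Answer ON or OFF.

ON

Rhamnulose is present, so HolS is active.
Palatinose is absent, so SibL is active.
Quinate is absent, so NolE is inactive.
With repressor SibL bound, *sovS* is not transcribed.
So SovS is not produced.
Indole is present, so UlmV is active.
No repressor is bound and UlmV is active, so *gorN* is transcribed.
So GorN is produced and active.
Fuculose is absent, so VelJ is inactive.
With no repressor bound, *sibP* is transcribed.
So SibP is produced and active.
With repressor GorN bound, *torF* is not transcribed.
So TorF is not produced.
Required activator TorF is absent, so *kulA* is not transcribed.
So KulA is not produced.
No repressor is bound and HolS is active, so *lomM* is transcribed.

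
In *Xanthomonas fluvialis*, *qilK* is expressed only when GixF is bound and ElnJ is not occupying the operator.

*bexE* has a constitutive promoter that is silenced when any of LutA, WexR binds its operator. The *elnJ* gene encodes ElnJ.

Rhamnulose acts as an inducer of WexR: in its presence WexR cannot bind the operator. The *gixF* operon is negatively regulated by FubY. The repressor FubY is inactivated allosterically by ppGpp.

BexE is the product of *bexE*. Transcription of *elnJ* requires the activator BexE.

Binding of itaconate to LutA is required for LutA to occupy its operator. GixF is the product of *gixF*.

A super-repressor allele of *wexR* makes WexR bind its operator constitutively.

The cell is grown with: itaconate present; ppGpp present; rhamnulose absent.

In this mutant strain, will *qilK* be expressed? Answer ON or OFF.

ON

ppGpp is present, so FubY is inactive.
With no repressor bound, *gixF* is transcribed.
So GixF is produced and active.
Itaconate is present, so LutA is active.
WexR is constitutively active in this strain.
With repressor LutA bound, *bexE* is not transcribed.
So BexE is not produced.
Required activator BexE is absent, so *elnJ* is not transcribed.
So ElnJ is not produced.
No repressor is bound and GixF is active, so *qilK* is transcribed.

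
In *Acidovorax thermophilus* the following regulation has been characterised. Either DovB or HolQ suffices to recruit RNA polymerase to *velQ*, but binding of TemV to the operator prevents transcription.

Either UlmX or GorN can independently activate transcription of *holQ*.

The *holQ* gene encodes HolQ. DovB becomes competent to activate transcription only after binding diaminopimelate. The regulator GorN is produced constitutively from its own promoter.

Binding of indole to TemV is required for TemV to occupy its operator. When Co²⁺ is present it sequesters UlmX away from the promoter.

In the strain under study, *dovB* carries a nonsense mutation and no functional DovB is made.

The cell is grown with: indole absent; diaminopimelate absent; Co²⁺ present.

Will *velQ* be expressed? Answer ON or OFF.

ON

DovB is non-functional in this strain, so it has no effect.
Indole is absent, so TemV is inactive.
Co²⁺ is present, so UlmX is inactive.
GorN is produced constitutively and is active.
Activator GorN is present, so *holQ* is transcribed.
So HolQ is produced and active.
Activator HolQ is present, so *velQ* is transcribed.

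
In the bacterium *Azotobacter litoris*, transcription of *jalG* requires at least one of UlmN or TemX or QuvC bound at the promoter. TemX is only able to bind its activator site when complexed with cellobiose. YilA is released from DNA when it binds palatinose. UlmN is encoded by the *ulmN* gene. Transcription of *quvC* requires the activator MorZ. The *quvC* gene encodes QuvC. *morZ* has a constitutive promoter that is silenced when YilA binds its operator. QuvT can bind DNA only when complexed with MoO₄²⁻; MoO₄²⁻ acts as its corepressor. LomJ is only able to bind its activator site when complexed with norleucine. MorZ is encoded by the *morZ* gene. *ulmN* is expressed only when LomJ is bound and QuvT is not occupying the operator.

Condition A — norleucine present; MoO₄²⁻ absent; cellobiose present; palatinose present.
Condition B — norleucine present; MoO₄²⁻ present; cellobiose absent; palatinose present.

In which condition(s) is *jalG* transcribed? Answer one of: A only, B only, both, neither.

both

Condition A:
Norleucine is present, so LomJ is active.
MoO₄²⁻ is absent, so QuvT is inactive.
No repressor is bound and LomJ is active, so *ulmN* is transcribed.
So UlmN is produced and active.
Cellobiose is present, so TemX is active.
Palatinose is present, so YilA is inactive.
With no repressor bound, *morZ* is transcribed.
So MorZ is produced and active.
No repressor is bound and MorZ is active, so *quvC* is transcribed.
So QuvC is produced and active.
Activator UlmN is present, so *jalG* is transcribed.
→ *jalG* is ON in A.
Condition B:
Norleucine is present, so LomJ is active.
MoO₄²⁻ is present, so QuvT is active.
With repressor QuvT bound, *ulmN* is not transcribed.
So UlmN is not produced.
Cellobiose is absent, so TemX is inactive.
Palatinose is present, so YilA is inactive.
With no repressor bound, *morZ* is transcribed.
So MorZ is produced and active.
No repressor is bound and MorZ is active, so *quvC* is transcribed.
So QuvC is produced and active.
Activator QuvC is present, so *jalG* is transcribed.
→ *jalG* is ON in B.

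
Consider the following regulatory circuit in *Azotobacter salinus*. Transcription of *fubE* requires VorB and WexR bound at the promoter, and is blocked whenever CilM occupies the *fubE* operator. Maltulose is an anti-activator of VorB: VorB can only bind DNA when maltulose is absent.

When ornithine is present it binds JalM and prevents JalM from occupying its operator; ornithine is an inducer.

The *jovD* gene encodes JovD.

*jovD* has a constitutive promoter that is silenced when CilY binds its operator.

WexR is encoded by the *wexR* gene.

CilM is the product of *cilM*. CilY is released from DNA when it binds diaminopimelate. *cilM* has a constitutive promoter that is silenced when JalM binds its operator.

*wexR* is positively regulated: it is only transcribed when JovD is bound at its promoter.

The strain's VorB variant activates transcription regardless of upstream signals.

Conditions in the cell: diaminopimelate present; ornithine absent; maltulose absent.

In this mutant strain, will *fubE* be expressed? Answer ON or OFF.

VorB is constitutively active in this strain.
Ornithine is absent, so JalM is active.
With repressor JalM bound, *cilM* is not transcribed.
So CilM is not produced.
Diaminopimelate is present, so CilY is inactive.
With no repressor bound, *jovD* is transcribed.
So JovD is produced and active.
No repressor is bound and JovD is active, so *wexR* is transcribed.
So WexR is produced and active.
No repressor is bound and VorB and WexR are active, so *fubE* is transcribed.

ON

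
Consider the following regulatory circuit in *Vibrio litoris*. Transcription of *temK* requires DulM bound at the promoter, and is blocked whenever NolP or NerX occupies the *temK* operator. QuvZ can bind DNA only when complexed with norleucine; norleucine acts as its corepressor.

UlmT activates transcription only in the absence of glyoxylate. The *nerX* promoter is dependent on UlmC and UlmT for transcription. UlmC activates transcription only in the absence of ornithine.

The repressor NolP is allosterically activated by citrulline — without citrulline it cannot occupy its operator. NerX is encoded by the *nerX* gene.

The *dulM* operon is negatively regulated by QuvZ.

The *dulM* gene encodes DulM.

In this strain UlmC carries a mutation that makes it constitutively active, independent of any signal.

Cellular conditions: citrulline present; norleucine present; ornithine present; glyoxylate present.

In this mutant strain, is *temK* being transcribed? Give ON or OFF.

Citrulline is present, so NolP is active.
UlmC is constitutively active in this strain.
Glyoxylate is present, so UlmT is inactive.
Required activator UlmT is absent, so *nerX* is not transcribed.
So NerX is not produced.
Norleucine is present, so QuvZ is active.
With repressor QuvZ bound, *dulM* is not transcribed.
So DulM is not produced.
With repressor NolP bound, *temK* is not transcribed.

OFF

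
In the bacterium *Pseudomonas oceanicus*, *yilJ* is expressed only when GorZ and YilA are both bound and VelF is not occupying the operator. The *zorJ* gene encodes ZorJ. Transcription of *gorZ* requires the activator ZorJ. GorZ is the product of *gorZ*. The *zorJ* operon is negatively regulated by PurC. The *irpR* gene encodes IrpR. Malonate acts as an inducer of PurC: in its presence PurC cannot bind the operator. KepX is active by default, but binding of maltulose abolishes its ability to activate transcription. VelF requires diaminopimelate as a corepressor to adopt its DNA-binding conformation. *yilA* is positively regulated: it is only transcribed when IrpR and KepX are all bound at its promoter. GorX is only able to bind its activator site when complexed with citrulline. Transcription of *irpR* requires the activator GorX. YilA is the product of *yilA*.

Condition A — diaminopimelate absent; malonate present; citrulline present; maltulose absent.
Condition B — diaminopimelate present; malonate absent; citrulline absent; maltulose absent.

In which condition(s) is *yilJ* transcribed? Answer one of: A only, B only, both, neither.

A only

Condition A:
Diaminopimelate is absent, so VelF is inactive.
Malonate is present, so PurC is inactive.
With no repressor bound, *zorJ* is transcribed.
So ZorJ is produced and active.
No repressor is bound and ZorJ is active, so *gorZ* is transcribed.
So GorZ is produced and active.
Citrulline is present, so GorX is active.
No repressor is bound and GorX is active, so *irpR* is transcribed.
So IrpR is produced and active.
Maltulose is absent, so KepX is active.
No repressor is bound and IrpR and KepX are active, so *yilA* is transcribed.
So YilA is produced and active.
No repressor is bound and GorZ and YilA are active, so *yilJ* is transcribed.
→ *yilJ* is ON in A.
Condition B:
Diaminopimelate is present, so VelF is active.
Malonate is absent, so PurC is active.
With repressor PurC bound, *zorJ* is not transcribed.
So ZorJ is not produced.
Required activator ZorJ is absent, so *gorZ* is not transcribed.
So GorZ is not produced.
Citrulline is absent, so GorX is inactive.
Required activator GorX is absent, so *irpR* is not transcribed.
So IrpR is not produced.
Maltulose is absent, so KepX is active.
Required activator IrpR is absent, so *yilA* is not transcribed.
So YilA is not produced.
With repressor VelF bound, *yilJ* is not transcribed.
→ *yilJ* is OFF in B.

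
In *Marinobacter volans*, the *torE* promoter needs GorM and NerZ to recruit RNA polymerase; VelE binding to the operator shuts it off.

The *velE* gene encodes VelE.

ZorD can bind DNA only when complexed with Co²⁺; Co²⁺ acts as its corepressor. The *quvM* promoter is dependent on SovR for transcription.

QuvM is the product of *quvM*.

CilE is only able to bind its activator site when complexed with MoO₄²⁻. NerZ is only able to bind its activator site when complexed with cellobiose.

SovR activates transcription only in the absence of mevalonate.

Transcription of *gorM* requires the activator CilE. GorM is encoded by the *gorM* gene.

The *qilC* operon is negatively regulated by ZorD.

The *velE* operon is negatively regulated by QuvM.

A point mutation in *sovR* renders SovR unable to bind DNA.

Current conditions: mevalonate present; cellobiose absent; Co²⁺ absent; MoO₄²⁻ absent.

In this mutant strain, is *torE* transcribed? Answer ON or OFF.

OFF

MoO₄²⁻ is absent, so CilE is inactive.
Required activator CilE is absent, so *gorM* is not transcribed.
So GorM is not produced.
SovR is non-functional in this strain, so it has no effect.
Required activator SovR is absent, so *quvM* is not transcribed.
So QuvM is not produced.
With no repressor bound, *velE* is transcribed.
So VelE is produced and active.
Cellobiose is absent, so NerZ is inactive.
With repressor VelE bound, *torE* is not transcribed.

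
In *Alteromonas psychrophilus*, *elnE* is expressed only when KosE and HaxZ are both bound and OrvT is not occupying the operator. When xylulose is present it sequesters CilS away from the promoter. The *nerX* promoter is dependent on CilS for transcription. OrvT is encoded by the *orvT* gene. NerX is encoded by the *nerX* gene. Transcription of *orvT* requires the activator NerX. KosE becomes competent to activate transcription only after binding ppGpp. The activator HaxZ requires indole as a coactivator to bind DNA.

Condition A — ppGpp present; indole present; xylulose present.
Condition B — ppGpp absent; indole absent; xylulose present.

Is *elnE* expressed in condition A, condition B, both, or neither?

A only

Condition A:
ppGpp is present, so KosE is active.
Indole is present, so HaxZ is active.
Xylulose is present, so CilS is inactive.
Required activator CilS is absent, so *nerX* is not transcribed.
So NerX is not produced.
Required activator NerX is absent, so *orvT* is not transcribed.
So OrvT is not produced.
No repressor is bound and KosE and HaxZ are active, so *elnE* is transcribed.
→ *elnE* is ON in A.
Condition B:
ppGpp is absent, so KosE is inactive.
Indole is absent, so HaxZ is inactive.
Xylulose is present, so CilS is inactive.
Required activator CilS is absent, so *nerX* is not transcribed.
So NerX is not produced.
Required activator NerX is absent, so *orvT* is not transcribed.
So OrvT is not produced.
Required activator KosE is absent, so *elnE* is not transcribed.
→ *elnE* is OFF in B.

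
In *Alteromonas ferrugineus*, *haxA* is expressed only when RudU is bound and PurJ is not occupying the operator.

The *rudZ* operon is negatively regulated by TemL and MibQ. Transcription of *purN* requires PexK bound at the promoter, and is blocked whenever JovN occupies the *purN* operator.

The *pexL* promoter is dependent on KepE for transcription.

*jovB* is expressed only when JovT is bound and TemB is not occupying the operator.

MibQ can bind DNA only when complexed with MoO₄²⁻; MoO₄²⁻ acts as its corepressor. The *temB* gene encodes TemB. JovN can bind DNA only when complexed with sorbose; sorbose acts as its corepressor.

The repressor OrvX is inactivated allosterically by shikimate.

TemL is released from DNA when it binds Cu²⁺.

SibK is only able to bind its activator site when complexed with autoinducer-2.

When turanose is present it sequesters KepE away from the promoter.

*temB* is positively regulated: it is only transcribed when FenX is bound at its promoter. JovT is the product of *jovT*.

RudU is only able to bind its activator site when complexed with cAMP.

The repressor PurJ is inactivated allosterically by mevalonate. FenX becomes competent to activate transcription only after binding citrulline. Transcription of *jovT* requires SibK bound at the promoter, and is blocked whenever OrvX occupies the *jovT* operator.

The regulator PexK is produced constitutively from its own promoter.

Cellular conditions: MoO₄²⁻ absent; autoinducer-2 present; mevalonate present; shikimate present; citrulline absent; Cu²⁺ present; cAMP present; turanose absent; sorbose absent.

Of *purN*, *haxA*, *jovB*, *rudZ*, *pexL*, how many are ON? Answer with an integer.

5

PexK is produced constitutively and is active.
Sorbose is absent, so JovN is inactive.
No repressor is bound and PexK is active, so *purN* is transcribed.
→ *purN* is ON.
cAMP is present, so RudU is active.
Mevalonate is present, so PurJ is inactive.
No repressor is bound and RudU is active, so *haxA* is transcribed.
→ *haxA* is ON.
Citrulline is absent, so FenX is inactive.
Required activator FenX is absent, so *temB* is not transcribed.
So TemB is not produced.
Autoinducer-2 is present, so SibK is active.
Shikimate is present, so OrvX is inactive.
No repressor is bound and SibK is active, so *jovT* is transcribed.
So JovT is produced and active.
No repressor is bound and JovT is active, so *jovB* is transcribed.
→ *jovB* is ON.
Cu²⁺ is present, so TemL is inactive.
MoO₄²⁻ is absent, so MibQ is inactive.
With no repressor bound, *rudZ* is transcribed.
→ *rudZ* is ON.
Turanose is absent, so KepE is active.
No repressor is bound and KepE is active, so *pexL* is transcribed.
→ *pexL* is ON.
5 of the 5 genes are transcribed.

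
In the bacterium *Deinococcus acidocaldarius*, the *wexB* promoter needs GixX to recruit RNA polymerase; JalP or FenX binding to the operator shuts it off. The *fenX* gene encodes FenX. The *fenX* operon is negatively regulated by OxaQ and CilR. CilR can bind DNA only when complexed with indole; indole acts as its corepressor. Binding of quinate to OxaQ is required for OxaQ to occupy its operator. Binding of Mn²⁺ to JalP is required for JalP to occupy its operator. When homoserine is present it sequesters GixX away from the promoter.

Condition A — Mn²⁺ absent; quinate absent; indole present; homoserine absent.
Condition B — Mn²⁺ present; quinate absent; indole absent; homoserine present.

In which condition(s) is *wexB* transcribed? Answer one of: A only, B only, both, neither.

Condition A:
Mn²⁺ is absent, so JalP is inactive.
Quinate is absent, so OxaQ is inactive.
Indole is present, so CilR is active.
With repressor CilR bound, *fenX* is not transcribed.
So FenX is not produced.
Homoserine is absent, so GixX is active.
No repressor is bound and GixX is active, so *wexB* is transcribed.
→ *wexB* is ON in A.
Condition B:
Mn²⁺ is present, so JalP is active.
Quinate is absent, so OxaQ is inactive.
Indole is absent, so CilR is inactive.
With no repressor bound, *fenX* is transcribed.
So FenX is produced and active.
Homoserine is present, so GixX is inactive.
With repressor JalP bound, *wexB* is not transcribed.
→ *wexB* is OFF in B.

A only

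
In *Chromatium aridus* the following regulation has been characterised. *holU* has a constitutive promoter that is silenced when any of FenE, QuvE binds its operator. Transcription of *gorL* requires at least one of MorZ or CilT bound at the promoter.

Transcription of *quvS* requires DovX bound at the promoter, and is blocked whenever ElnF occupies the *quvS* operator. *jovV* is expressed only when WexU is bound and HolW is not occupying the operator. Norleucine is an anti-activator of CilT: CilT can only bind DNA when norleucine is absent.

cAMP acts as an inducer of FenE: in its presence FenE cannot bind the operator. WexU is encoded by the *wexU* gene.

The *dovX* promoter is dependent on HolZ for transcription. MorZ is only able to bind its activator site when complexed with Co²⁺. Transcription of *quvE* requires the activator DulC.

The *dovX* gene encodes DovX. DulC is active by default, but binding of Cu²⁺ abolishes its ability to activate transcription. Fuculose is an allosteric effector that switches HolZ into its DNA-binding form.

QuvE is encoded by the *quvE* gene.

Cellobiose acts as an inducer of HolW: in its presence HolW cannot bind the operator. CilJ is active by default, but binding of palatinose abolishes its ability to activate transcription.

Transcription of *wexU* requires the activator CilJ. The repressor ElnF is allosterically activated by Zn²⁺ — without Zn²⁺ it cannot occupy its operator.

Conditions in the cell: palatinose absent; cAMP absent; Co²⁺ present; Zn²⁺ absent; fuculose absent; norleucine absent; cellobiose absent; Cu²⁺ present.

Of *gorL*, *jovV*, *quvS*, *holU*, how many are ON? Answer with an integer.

1

Co²⁺ is present, so MorZ is active.
Norleucine is absent, so CilT is active.
Activator MorZ is present, so *gorL* is transcribed.
→ *gorL* is ON.
Palatinose is absent, so CilJ is active.
No repressor is bound and CilJ is active, so *wexU* is transcribed.
So WexU is produced and active.
Cellobiose is absent, so HolW is active.
With repressor HolW bound, *jovV* is not transcribed.
→ *jovV* is OFF.
Zn²⁺ is absent, so ElnF is inactive.
Fuculose is absent, so HolZ is inactive.
Required activator HolZ is absent, so *dovX* is not transcribed.
So DovX is not produced.
Required activator DovX is absent, so *quvS* is not transcribed.
→ *quvS* is OFF.
cAMP is absent, so FenE is active.
Cu²⁺ is present, so DulC is inactive.
Required activator DulC is absent, so *quvE* is not transcribed.
So QuvE is not produced.
With repressor FenE bound, *holU* is not transcribed.
→ *holU* is OFF.
1 of the 4 genes is transcribed.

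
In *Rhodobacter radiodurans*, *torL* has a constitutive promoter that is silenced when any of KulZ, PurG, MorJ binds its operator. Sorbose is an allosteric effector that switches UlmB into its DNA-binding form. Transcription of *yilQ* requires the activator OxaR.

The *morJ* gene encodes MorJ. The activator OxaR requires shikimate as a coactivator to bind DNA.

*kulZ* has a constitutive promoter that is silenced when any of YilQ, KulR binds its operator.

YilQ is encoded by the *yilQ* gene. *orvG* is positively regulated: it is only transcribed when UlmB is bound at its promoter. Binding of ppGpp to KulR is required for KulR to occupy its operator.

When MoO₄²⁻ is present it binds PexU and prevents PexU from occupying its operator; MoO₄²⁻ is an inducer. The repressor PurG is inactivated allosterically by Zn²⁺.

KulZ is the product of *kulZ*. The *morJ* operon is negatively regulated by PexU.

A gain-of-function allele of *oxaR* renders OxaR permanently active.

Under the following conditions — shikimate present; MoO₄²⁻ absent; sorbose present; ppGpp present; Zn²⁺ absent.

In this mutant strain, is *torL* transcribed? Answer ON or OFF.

OFF

OxaR is constitutively active in this strain.
No repressor is bound and OxaR is active, so *yilQ* is transcribed.
So YilQ is produced and active.
ppGpp is present, so KulR is active.
With repressor YilQ bound, *kulZ* is not transcribed.
So KulZ is not produced.
Zn²⁺ is absent, so PurG is active.
MoO₄²⁻ is absent, so PexU is active.
With repressor PexU bound, *morJ* is not transcribed.
So MorJ is not produced.
With repressor PurG bound, *torL* is not transcribed.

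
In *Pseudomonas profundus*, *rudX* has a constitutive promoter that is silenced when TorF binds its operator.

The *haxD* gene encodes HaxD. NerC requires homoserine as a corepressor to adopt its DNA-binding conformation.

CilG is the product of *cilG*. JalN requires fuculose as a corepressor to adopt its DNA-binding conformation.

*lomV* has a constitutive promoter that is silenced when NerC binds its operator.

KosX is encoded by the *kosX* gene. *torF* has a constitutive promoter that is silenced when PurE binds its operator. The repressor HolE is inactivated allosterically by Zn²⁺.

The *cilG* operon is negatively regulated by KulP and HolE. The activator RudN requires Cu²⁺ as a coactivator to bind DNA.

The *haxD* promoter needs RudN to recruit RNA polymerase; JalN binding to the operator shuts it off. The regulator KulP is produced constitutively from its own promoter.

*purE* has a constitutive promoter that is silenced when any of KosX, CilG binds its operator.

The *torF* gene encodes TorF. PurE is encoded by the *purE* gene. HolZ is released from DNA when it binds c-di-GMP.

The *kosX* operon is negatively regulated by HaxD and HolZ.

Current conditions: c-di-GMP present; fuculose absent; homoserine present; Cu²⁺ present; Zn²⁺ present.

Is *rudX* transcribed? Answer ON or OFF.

Fuculose is absent, so JalN is inactive.
Cu²⁺ is present, so RudN is active.
No repressor is bound and RudN is active, so *haxD* is transcribed.
So HaxD is produced and active.
c-di-GMP is present, so HolZ is inactive.
With repressor HaxD bound, *kosX* is not transcribed.
So KosX is not produced.
KulP is produced constitutively and is active.
Zn²⁺ is present, so HolE is inactive.
With repressor KulP bound, *cilG* is not transcribed.
So CilG is not produced.
With no repressor bound, *purE* is transcribed.
So PurE is produced and active.
With repressor PurE bound, *torF* is not transcribed.
So TorF is not produced.
With no repressor bound, *rudX* is transcribed.

ON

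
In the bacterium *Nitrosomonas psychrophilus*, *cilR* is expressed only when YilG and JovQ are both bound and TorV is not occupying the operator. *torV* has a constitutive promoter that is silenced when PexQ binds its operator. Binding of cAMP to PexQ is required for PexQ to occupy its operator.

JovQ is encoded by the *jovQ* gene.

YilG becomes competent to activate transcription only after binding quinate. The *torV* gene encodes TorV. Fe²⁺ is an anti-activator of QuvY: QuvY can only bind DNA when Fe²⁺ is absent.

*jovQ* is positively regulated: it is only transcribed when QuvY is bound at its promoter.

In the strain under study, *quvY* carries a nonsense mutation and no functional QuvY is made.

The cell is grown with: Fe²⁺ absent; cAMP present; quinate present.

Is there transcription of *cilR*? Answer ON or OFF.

OFF

Quinate is present, so YilG is active.
cAMP is present, so PexQ is active.
With repressor PexQ bound, *torV* is not transcribed.
So TorV is not produced.
QuvY is non-functional in this strain, so it has no effect.
Required activator QuvY is absent, so *jovQ* is not transcribed.
So JovQ is not produced.
Required activator JovQ is absent, so *cilR* is not transcribed.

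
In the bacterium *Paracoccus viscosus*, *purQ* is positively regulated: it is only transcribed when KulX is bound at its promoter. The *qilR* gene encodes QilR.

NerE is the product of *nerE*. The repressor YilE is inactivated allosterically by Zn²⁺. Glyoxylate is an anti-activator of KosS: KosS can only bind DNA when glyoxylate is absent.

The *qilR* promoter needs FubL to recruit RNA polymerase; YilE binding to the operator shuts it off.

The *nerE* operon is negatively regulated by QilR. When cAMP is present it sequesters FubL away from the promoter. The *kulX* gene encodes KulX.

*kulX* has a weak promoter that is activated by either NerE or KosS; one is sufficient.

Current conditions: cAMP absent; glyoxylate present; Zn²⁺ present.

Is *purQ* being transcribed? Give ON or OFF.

OFF

Zn²⁺ is present, so YilE is inactive.
cAMP is absent, so FubL is active.
No repressor is bound and FubL is active, so *qilR* is transcribed.
So QilR is produced and active.
With repressor QilR bound, *nerE* is not transcribed.
So NerE is not produced.
Glyoxylate is present, so KosS is inactive.
No activator is available at the *kulX* promoter, so *kulX* is not transcribed.
So KulX is not produced.
Required activator KulX is absent, so *purQ* is not transcribed.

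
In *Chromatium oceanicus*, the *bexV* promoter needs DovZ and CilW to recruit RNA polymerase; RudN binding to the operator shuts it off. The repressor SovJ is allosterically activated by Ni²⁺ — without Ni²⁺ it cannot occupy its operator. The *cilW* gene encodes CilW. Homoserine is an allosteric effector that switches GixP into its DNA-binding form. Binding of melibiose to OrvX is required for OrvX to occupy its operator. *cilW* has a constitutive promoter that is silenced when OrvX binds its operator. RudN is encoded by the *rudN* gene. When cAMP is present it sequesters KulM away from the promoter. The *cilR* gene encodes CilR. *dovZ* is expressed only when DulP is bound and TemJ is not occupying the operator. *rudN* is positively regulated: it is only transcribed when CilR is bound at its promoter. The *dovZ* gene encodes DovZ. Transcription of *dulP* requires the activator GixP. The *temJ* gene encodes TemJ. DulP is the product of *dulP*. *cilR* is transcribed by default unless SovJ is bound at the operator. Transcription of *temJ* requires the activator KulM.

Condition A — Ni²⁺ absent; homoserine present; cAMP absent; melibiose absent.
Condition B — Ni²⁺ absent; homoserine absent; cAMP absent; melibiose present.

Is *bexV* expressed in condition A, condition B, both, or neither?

neither

Condition A:
Ni²⁺ is absent, so SovJ is inactive.
With no repressor bound, *cilR* is transcribed.
So CilR is produced and active.
No repressor is bound and CilR is active, so *rudN* is transcribed.
So RudN is produced and active.
Homoserine is present, so GixP is active.
No repressor is bound and GixP is active, so *dulP* is transcribed.
So DulP is produced and active.
cAMP is absent, so KulM is active.
No repressor is bound and KulM is active, so *temJ* is transcribed.
So TemJ is produced and active.
With repressor TemJ bound, *dovZ* is not transcribed.
So DovZ is not produced.
Melibiose is absent, so OrvX is inactive.
With no repressor bound, *cilW* is transcribed.
So CilW is produced and active.
With repressor RudN bound, *bexV* is not transcribed.
→ *bexV* is OFF in A.
Condition B:
Ni²⁺ is absent, so SovJ is inactive.
With no repressor bound, *cilR* is transcribed.
So CilR is produced and active.
No repressor is bound and CilR is active, so *rudN* is transcribed.
So RudN is produced and active.
Homoserine is absent, so GixP is inactive.
Required activator GixP is absent, so *dulP* is not transcribed.
So DulP is not produced.
cAMP is absent, so KulM is active.
No repressor is bound and KulM is active, so *temJ* is transcribed.
So TemJ is produced and active.
With repressor TemJ bound, *dovZ* is not transcribed.
So DovZ is not produced.
Melibiose is present, so OrvX is active.
With repressor OrvX bound, *cilW* is not transcribed.
So CilW is not produced.
With repressor RudN bound, *bexV* is not transcribed.
→ *bexV* is OFF in B.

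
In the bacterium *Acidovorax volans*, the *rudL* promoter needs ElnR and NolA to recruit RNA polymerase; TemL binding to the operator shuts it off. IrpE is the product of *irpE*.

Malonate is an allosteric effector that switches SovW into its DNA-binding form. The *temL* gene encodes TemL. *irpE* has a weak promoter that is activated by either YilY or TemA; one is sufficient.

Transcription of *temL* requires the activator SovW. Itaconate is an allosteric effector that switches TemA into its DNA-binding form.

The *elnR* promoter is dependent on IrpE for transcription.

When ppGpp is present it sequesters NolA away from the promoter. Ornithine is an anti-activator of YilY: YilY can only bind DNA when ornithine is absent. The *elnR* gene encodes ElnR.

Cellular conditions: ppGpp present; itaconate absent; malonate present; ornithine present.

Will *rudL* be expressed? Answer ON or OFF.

OFF

Ornithine is present, so YilY is inactive.
Itaconate is absent, so TemA is inactive.
No activator is available at the *irpE* promoter, so *irpE* is not transcribed.
So IrpE is not produced.
Required activator IrpE is absent, so *elnR* is not transcribed.
So ElnR is not produced.
Malonate is present, so SovW is active.
No repressor is bound and SovW is active, so *temL* is transcribed.
So TemL is produced and active.
ppGpp is present, so NolA is inactive.
With repressor TemL bound, *rudL* is not transcribed.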